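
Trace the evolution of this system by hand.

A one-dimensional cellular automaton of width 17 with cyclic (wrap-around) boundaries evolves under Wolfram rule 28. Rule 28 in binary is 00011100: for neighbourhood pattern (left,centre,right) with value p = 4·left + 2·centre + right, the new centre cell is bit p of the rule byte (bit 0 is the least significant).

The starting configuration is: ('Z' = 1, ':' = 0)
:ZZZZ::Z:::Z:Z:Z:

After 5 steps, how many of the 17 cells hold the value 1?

9

step 0: :ZZZZ::Z:::Z:Z:Z:
step 1: :Z:::Z:ZZ::Z:Z:ZZ
step 2: :ZZ::Z:Z:Z:Z:Z:Z:
step 3: :Z:Z:Z:Z:Z:Z:Z:ZZ
step 4: :Z:Z:Z:Z:Z:Z:Z:Z:
step 5: :Z:Z:Z:Z:Z:Z:Z:ZZ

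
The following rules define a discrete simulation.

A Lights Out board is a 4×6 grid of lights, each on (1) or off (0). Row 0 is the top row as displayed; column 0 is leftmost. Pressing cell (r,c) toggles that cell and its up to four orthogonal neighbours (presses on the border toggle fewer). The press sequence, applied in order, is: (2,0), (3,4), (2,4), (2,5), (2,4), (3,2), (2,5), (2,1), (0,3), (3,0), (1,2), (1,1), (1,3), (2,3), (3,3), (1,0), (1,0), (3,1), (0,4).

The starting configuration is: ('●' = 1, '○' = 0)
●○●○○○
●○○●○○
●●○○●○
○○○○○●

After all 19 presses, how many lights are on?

14

t=0: ●○●○○○
●○○●○○
●●○○●○
○○○○○●
t=1: ●○●○○○
○○○●○○
○○○○●○
●○○○○●
t=2: ●○●○○○
○○○●○○
○○○○○○
●○○●●○
t=3: ●○●○○○
○○○●●○
○○○●●●
●○○●○○
t=4: ●○●○○○
○○○●●●
○○○●○○
●○○●○●
t=5: ●○●○○○
○○○●○●
○○○○●●
●○○●●●
t=6: ●○●○○○
○○○●○●
○○●○●●
●●●○●●
t=7: ●○●○○○
○○○●○○
○○●○○○
●●●○●○
t=8: ●○●○○○
○●○●○○
●●○○○○
●○●○●○
t=9: ●○○●●○
○●○○○○
●●○○○○
●○●○●○
t=10: ●○○●●○
○●○○○○
○●○○○○
○●●○●○
t=11: ●○●●●○
○○●●○○
○●●○○○
○●●○●○
t=12: ●●●●●○
●●○●○○
○○●○○○
○●●○●○
t=13: ●●●○●○
●●●○●○
○○●●○○
○●●○●○
t=14: ●●●○●○
●●●●●○
○○○○●○
○●●●●○
t=15: ●●●○●○
●●●●●○
○○○●●○
○●○○○○
t=16: ○●●○●○
○○●●●○
●○○●●○
○●○○○○
t=17: ●●●○●○
●●●●●○
○○○●●○
○●○○○○
t=18: ●●●○●○
●●●●●○
○●○●●○
●○●○○○
t=19: ●●●●○●
●●●●○○
○●○●●○
●○●○○○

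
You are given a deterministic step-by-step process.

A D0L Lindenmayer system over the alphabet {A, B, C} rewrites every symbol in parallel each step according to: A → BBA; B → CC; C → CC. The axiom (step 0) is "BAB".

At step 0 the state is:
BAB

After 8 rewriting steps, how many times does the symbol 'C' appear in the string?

1020

k=0  BAB
k=1  CCBBACC
k=2  CCCCCCCCBBACCCC
k=3  CCCCCCCCCCCCCCCCCCCCBBACCCCCCCC
k=4  CCCCCCCCCCCCCCCCCCCCCCCCCCCCCCCCCCCCCCCCCCCCBBACCCCCCCCCCCCCCCC
k=5  CCCCCCCCCCCCCCCCCCCCCCCCCCCCCCCCCCCCCCCCCCCCCCCCCCCCCCCCCC…CCCCCCCCCCCCCCCCCCCCCCCBBACCCCCCCCCCCCCCCCCCCCCCCCCCCCCCCC  (len 127)
k=6  CCCCCCCCCCCCCCCCCCCCCCCCCCCCCCCCCCCCCCCCCCCCCCCCCCCCCCCCCC…CCCCCCCCCCCCCCCCCCCCCCCCCCCCCCCCCCCCCCCCCCCCCCCCCCCCCCCCCC  (len 255)
k=7  CCCCCCCCCCCCCCCCCCCCCCCCCCCCCCCCCCCCCCCCCCCCCCCCCCCCCCCCCC…CCCCCCCCCCCCCCCCCCCCCCCCCCCCCCCCCCCCCCCCCCCCCCCCCCCCCCCCCC  (len 511)
k=8  CCCCCCCCCCCCCCCCCCCCCCCCCCCCCCCCCCCCCCCCCCCCCCCCCCCCCCCCCC…CCCCCCCCCCCCCCCCCCCCCCCCCCCCCCCCCCCCCCCCCCCCCCCCCCCCCCCCCC  (len 1023)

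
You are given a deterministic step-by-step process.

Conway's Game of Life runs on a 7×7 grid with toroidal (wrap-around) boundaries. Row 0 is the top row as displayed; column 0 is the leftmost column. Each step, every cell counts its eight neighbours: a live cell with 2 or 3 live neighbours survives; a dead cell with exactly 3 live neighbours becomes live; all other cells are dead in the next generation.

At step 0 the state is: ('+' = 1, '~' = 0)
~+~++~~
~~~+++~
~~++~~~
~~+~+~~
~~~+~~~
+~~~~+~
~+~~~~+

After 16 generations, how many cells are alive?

17

step 0: ~+~++~~
~~~+++~
~~++~~~
~~+~+~~
~~~+~~~
+~~~~+~
~+~~~~+
step 1: +~~+~~~
~~~~~+~
~~+~~+~
~~+~+~~
~~~++~~
+~~~~~+
~++~+++
step 2: ++++~~~
~~~~+~+
~~~+++~
~~+~++~
~~~+++~
+++~~~+
~+++++~
step 3: +~~~~~+
++~~~~+
~~~~~~+
~~+~~~+
+~~~~~~
+~~~~~+
~~~~++~
step 4: ~+~~~~~
~+~~~+~
~+~~~++
+~~~~~+
++~~~~~
+~~~~++
~~~~~+~
step 5: ~~~~~~~
~++~~++
~+~~~+~
~~~~~+~
~+~~~+~
++~~~+~
+~~~~+~
step 6: ++~~~+~
+++~~++
+++~++~
~~~~+++
++~~++~
++~~++~
++~~~~~
step 7: ~~~~~+~
~~~+~~~
~~+~~~~
~~+~~~~
~+~+~~~
~~+~++~
~~+~++~
step 8: ~~~+~+~
~~~~~~~
~~++~~~
~+++~~~
~+~++~~
~++~~+~
~~~~~~+
step 9: ~~~~~~~
~~+++~~
~+~+~~~
~+~~~~~
+~~~+~~
++++++~
~~+~+++
step 10: ~~+~~~~
~~+++~~
~+~++~~
+++~~~~
+~~~+++
+~+~~~~
+~+~~~+
step 11: ~~+~~~~
~+~~+~~
+~~~+~~
~~+~~~~
~~++~+~
~~~+~~~
+~++~~+
step 12: +~+~~~~
~+~+~~~
~+~+~~~
~++~+~~
~~+++~~
~+~~~~+
~+++~~~
step 13: +~~~~~~
++~+~~~
++~++~~
~+~~+~~
+~~~++~
++~~+~~
~~~+~~~
step 14: +++~~~~
~~~++~+
~~~++~~
~++~~~+
+~~++++
++~++++
++~~~~~
step 15: ~~++~~+
++~~++~
+~~~+~~
~++~~~+
~~~~~~~
~~~+~~~
~~~+++~
step 16: +++~~~+
+++~++~
~~+++~~
++~~~~~
~~+~~~~
~~~+~~~
~~~~~+~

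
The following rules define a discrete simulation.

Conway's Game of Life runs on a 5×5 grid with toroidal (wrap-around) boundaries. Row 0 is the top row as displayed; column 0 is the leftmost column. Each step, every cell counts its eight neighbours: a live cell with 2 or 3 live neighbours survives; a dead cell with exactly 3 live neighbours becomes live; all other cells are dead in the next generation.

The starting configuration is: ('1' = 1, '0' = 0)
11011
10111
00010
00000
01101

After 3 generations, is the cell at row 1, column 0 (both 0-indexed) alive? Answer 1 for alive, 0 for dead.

0

t=0: 11011
10111
00010
00000
01101
t=1: 00000
00000
00110
00110
01101
t=2: 00000
00000
00110
00001
01100
t=3: 00000
00000
00010
01000
00000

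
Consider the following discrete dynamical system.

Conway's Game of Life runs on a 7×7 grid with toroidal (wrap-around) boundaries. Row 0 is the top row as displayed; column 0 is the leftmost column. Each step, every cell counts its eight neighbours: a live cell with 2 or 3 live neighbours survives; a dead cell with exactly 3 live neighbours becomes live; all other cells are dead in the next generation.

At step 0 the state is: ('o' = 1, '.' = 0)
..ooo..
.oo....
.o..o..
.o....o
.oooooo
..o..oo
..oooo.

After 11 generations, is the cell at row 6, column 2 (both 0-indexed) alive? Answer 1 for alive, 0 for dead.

0

k=0  ..ooo..
.oo....
.o..o..
.o....o
.oooooo
..o..oo
..oooo.
k=1  .....o.
.o..o..
.o.....
.o....o
.o.oo..
o......
.o....o
k=2  o....o.
.......
.oo....
.o.....
.oo....
ooo....
o.....o
k=3  o......
.o.....
.oo....
o......
.......
..o...o
.......
k=4  .......
ooo....
ooo....
.o.....
.......
.......
.......
k=5  .o.....
o.o....
.......
ooo....
.......
.......
.......
k=6  .o.....
.o.....
o.o....
.o.....
.o.....
.......
.......
k=7  .......
ooo....
o.o....
ooo....
.......
.......
.......
k=8  .o.....
o.o....
...o..o
o.o....
.o.....
.......
.......
k=9  .o.....
ooo....
o.oo..o
ooo....
.o.....
.......
.......
k=10  ooo....
...o..o
...o..o
...o..o
ooo....
.......
.......
k=11  ooo....
.o.o..o
o.ooooo
.o.o..o
ooo....
.o.....
.o.....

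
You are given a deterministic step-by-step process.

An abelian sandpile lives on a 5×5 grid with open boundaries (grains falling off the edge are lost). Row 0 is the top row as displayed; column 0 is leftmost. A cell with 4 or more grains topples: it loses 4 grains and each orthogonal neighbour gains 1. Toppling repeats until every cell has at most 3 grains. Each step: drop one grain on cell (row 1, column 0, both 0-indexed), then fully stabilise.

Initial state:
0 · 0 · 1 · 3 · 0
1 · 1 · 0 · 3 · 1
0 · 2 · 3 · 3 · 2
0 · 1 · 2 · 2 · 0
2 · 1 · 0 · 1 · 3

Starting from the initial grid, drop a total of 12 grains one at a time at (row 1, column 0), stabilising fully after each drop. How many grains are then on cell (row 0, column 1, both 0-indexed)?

1

t=0: 0 · 0 · 1 · 3 · 0
1 · 1 · 0 · 3 · 1
0 · 2 · 3 · 3 · 2
0 · 1 · 2 · 2 · 0
2 · 1 · 0 · 1 · 3
t=1: 0 · 0 · 1 · 3 · 0
2 · 1 · 0 · 3 · 1
0 · 2 · 3 · 3 · 2
0 · 1 · 2 · 2 · 0
2 · 1 · 0 · 1 · 3
t=2: 0 · 0 · 1 · 3 · 0
3 · 1 · 0 · 3 · 1
0 · 2 · 3 · 3 · 2
0 · 1 · 2 · 2 · 0
2 · 1 · 0 · 1 · 3
t=3: 1 · 0 · 1 · 3 · 0
0 · 2 · 0 · 3 · 1
1 · 2 · 3 · 3 · 2
0 · 1 · 2 · 2 · 0
2 · 1 · 0 · 1 · 3
t=4: 1 · 0 · 1 · 3 · 0
1 · 2 · 0 · 3 · 1
1 · 2 · 3 · 3 · 2
0 · 1 · 2 · 2 · 0
2 · 1 · 0 · 1 · 3
t=5: 1 · 0 · 1 · 3 · 0
2 · 2 · 0 · 3 · 1
1 · 2 · 3 · 3 · 2
0 · 1 · 2 · 2 · 0
2 · 1 · 0 · 1 · 3
t=6: 1 · 0 · 1 · 3 · 0
3 · 2 · 0 · 3 · 1
1 · 2 · 3 · 3 · 2
0 · 1 · 2 · 2 · 0
2 · 1 · 0 · 1 · 3
t=7: 2 · 0 · 1 · 3 · 0
0 · 3 · 0 · 3 · 1
2 · 2 · 3 · 3 · 2
0 · 1 · 2 · 2 · 0
2 · 1 · 0 · 1 · 3
t=8: 2 · 0 · 1 · 3 · 0
1 · 3 · 0 · 3 · 1
2 · 2 · 3 · 3 · 2
0 · 1 · 2 · 2 · 0
2 · 1 · 0 · 1 · 3
t=9: 2 · 0 · 1 · 3 · 0
2 · 3 · 0 · 3 · 1
2 · 2 · 3 · 3 · 2
0 · 1 · 2 · 2 · 0
2 · 1 · 0 · 1 · 3
t=10: 2 · 0 · 1 · 3 · 0
3 · 3 · 0 · 3 · 1
2 · 2 · 3 · 3 · 2
0 · 1 · 2 · 2 · 0
2 · 1 · 0 · 1 · 3
t=11: 3 · 1 · 1 · 3 · 0
1 · 0 · 1 · 3 · 1
3 · 3 · 3 · 3 · 2
0 · 1 · 2 · 2 · 0
2 · 1 · 0 · 1 · 3
t=12: 3 · 1 · 1 · 3 · 0
2 · 0 · 1 · 3 · 1
3 · 3 · 3 · 3 · 2
0 · 1 · 2 · 2 · 0
2 · 1 · 0 · 1 · 3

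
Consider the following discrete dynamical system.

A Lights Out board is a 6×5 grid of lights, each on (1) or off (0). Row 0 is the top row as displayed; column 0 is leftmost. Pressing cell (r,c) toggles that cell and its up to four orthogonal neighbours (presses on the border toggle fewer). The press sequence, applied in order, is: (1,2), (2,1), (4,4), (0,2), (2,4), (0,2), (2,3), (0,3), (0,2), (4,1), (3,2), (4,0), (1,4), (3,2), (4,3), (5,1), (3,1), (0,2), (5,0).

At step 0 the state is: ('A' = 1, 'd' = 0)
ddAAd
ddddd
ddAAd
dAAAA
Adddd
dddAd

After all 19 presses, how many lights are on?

gen 0: ddAAd
ddddd
ddAAd
dAAAA
Adddd
dddAd
gen 1: dddAd
dAAAd
dddAd
dAAAA
Adddd
dddAd
gen 2: dddAd
ddAAd
AAAAd
ddAAA
Adddd
dddAd
gen 3: dddAd
ddAAd
AAAAd
ddAAd
AddAA
dddAA
gen 4: dAAdd
dddAd
AAAAd
ddAAd
AddAA
dddAA
gen 5: dAAdd
dddAA
AAAdA
ddAAA
AddAA
dddAA
gen 6: dddAd
ddAAA
AAAdA
ddAAA
AddAA
dddAA
gen 7: dddAd
ddAdA
AAdAd
ddAdA
AddAA
dddAA
gen 8: ddAdA
ddAAA
AAdAd
ddAdA
AddAA
dddAA
gen 9: dAdAA
dddAA
AAdAd
ddAdA
AddAA
dddAA
gen 10: dAdAA
dddAA
AAdAd
dAAdA
dAAAA
dAdAA
gen 11: dAdAA
dddAA
AAAAd
dddAA
dAdAA
dAdAA
gen 12: dAdAA
dddAA
AAAAd
AddAA
AddAA
AAdAA
gen 13: dAdAd
ddddd
AAAAA
AddAA
AddAA
AAdAA
gen 14: dAdAd
ddddd
AAdAA
AAAdA
AdAAA
AAdAA
gen 15: dAdAd
ddddd
AAdAA
AAAAA
Adddd
AAddA
gen 16: dAdAd
ddddd
AAdAA
AAAAA
AAddd
ddAdA
gen 17: dAdAd
ddddd
AddAA
dddAA
Adddd
ddAdA
gen 18: ddAdd
ddAdd
AddAA
dddAA
Adddd
ddAdA
gen 19: ddAdd
ddAdd
AddAA
dddAA
ddddd
AAAdA

11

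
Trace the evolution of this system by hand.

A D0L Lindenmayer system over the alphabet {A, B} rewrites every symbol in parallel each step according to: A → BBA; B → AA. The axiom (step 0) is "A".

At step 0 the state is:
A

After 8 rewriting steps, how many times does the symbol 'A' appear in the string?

1165

step 0: A
step 1: BBA
step 2: AAAABBA
step 3: BBABBABBABBAAAAABBA
step 4: AAAABBAAAAABBAAAAABBAAAAABBABBABBABBABBAAAAABBA
step 5: BBABBABBABBAAAAABBABBABBABBABBAAAAABBABBABBABBABBAAAAABBAB…ABBAAAAABBAAAAABBAAAAABBAAAAABBAAAAABBABBABBABBABBAAAAABBA  (len 123)
step 6: AAAABBAAAAABBAAAAABBAAAAABBABBABBABBABBAAAAABBAAAAABBAAAAA…ABBAAAAABBAAAAABBAAAAABBAAAAABBAAAAABBABBABBABBABBAAAAABBA  (len 311)
step 7: BBABBABBABBAAAAABBABBABBABBABBAAAAABBABBABBABBABBAAAAABBAB…ABBAAAAABBAAAAABBAAAAABBAAAAABBAAAAABBABBABBABBABBAAAAABBA  (len 803)
step 8: AAAABBAAAAABBAAAAABBAAAAABBABBABBABBABBAAAAABBAAAAABBAAAAA…ABBAAAAABBAAAAABBAAAAABBAAAAABBAAAAABBABBABBABBABBAAAAABBA  (len 2047)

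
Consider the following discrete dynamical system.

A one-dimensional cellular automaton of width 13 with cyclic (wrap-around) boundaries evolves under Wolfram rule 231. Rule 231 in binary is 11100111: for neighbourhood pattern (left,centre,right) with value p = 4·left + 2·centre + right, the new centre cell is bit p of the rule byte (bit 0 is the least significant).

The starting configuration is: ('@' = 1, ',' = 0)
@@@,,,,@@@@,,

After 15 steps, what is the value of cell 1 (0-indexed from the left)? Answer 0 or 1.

t=0: @@@,,,,@@@@,,
t=1: ,@@,@@@,@@@,@
t=2: @,@@,@@@,@@@@
t=3: @@,@@,@@@,@@@
t=4: @@@,@@,@@@,@@
t=5: @@@@,@@,@@@,@
t=6: @@@@@,@@,@@@,
t=7: ,@@@@@,@@,@@@
t=8: @,@@@@@,@@,@@
t=9: @@,@@@@@,@@,@
t=10: @@@,@@@@@,@@,
t=11: ,@@@,@@@@@,@@
t=12: @,@@@,@@@@@,@
t=13: @@,@@@,@@@@@,
t=14: ,@@,@@@,@@@@@
t=15: @,@@,@@@,@@@@

0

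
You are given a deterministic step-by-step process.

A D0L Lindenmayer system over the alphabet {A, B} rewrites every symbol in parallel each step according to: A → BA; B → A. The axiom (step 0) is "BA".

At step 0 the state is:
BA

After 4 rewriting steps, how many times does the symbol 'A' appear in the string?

[0] BA
[1] ABA
[2] BAABA
[3] ABABAABA
[4] BAABAABABAABA

8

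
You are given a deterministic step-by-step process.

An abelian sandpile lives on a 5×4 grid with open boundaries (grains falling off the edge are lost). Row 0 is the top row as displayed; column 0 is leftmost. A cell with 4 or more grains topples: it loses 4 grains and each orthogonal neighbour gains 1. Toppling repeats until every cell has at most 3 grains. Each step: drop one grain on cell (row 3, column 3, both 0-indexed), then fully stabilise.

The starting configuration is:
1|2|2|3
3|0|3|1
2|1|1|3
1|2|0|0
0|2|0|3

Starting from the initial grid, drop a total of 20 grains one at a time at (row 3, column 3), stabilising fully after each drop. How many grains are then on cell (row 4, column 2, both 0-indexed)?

t=0: 1|2|2|3
3|0|3|1
2|1|1|3
1|2|0|0
0|2|0|3
t=1: 1|2|2|3
3|0|3|1
2|1|1|3
1|2|0|1
0|2|0|3
t=2: 1|2|2|3
3|0|3|1
2|1|1|3
1|2|0|2
0|2|0|3
t=3: 1|2|2|3
3|0|3|1
2|1|1|3
1|2|0|3
0|2|0|3
t=4: 1|2|2|3
3|0|3|2
2|1|2|0
1|2|1|2
0|2|1|0
t=5: 1|2|2|3
3|0|3|2
2|1|2|0
1|2|1|3
0|2|1|0
t=6: 1|2|2|3
3|0|3|2
2|1|2|1
1|2|2|0
0|2|1|1
t=7: 1|2|2|3
3|0|3|2
2|1|2|1
1|2|2|1
0|2|1|1
t=8: 1|2|2|3
3|0|3|2
2|1|2|1
1|2|2|2
0|2|1|1
t=9: 1|2|2|3
3|0|3|2
2|1|2|1
1|2|2|3
0|2|1|1
t=10: 1|2|2|3
3|0|3|2
2|1|2|2
1|2|3|0
0|2|1|2
t=11: 1|2|2|3
3|0|3|2
2|1|2|2
1|2|3|1
0|2|1|2
t=12: 1|2|2|3
3|0|3|2
2|1|2|2
1|2|3|2
0|2|1|2
t=13: 1|2|2|3
3|0|3|2
2|1|2|2
1|2|3|3
0|2|1|2
t=14: 1|2|2|3
3|0|3|2
2|1|3|3
1|3|0|1
0|2|2|3
t=15: 1|2|2|3
3|0|3|2
2|1|3|3
1|3|0|2
0|2|2|3
t=16: 1|2|2|3
3|0|3|2
2|1|3|3
1|3|0|3
0|2|2|3
t=17: 1|3|0|1
3|1|2|1
2|2|1|2
1|3|2|2
0|2|3|0
t=18: 1|3|0|1
3|1|2|1
2|2|1|2
1|3|2|3
0|2|3|0
t=19: 1|3|0|1
3|1|2|1
2|2|1|3
1|3|3|0
0|2|3|1
t=20: 1|3|0|1
3|1|2|1
2|2|1|3
1|3|3|1
0|2|3|1

3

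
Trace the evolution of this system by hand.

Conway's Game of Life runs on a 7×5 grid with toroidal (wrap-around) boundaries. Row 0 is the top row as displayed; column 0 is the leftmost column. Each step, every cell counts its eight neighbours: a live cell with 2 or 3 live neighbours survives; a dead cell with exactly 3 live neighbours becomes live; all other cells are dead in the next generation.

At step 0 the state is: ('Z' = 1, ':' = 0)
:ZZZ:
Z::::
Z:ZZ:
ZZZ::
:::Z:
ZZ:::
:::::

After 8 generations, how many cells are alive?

19

k=0  :ZZZ:
Z::::
Z:ZZ:
ZZZ::
:::Z:
ZZ:::
:::::
k=1  :ZZ::
Z::::
Z:ZZ:
Z::::
::::Z
:::::
Z::::
k=2  ZZ:::
Z::ZZ
Z::::
ZZ:Z:
:::::
:::::
:Z:::
k=3  :ZZ::
:::::
::ZZ:
ZZ::Z
:::::
:::::
ZZ:::
k=4  ZZZ::
:Z:Z:
ZZZZZ
ZZZZZ
Z::::
:::::
ZZZ::
k=5  :::ZZ
:::::
:::::
:::::
Z:ZZ:
Z::::
Z:Z::
k=6  :::ZZ
:::::
:::::
:::::
:Z::Z
Z:ZZ:
ZZ:Z:
k=7  Z:ZZZ
:::::
:::::
:::::
ZZZZZ
:::Z:
ZZ:::
k=8  Z:ZZZ
:::ZZ
:::::
ZZZZZ
ZZZZZ
:::Z:
ZZ:::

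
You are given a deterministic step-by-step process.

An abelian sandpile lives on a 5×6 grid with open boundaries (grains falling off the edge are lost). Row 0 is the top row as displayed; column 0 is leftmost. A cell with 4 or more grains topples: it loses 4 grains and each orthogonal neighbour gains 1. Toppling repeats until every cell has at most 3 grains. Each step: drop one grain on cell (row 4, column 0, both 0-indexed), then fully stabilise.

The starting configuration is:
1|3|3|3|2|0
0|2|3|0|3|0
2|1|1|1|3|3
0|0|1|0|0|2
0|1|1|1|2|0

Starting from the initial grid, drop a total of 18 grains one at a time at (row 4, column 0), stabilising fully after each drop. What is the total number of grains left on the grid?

step 0: 1|3|3|3|2|0
0|2|3|0|3|0
2|1|1|1|3|3
0|0|1|0|0|2
0|1|1|1|2|0
step 1: 1|3|3|3|2|0
0|2|3|0|3|0
2|1|1|1|3|3
0|0|1|0|0|2
1|1|1|1|2|0
step 2: 1|3|3|3|2|0
0|2|3|0|3|0
2|1|1|1|3|3
0|0|1|0|0|2
2|1|1|1|2|0
step 3: 1|3|3|3|2|0
0|2|3|0|3|0
2|1|1|1|3|3
0|0|1|0|0|2
3|1|1|1|2|0
step 4: 1|3|3|3|2|0
0|2|3|0|3|0
2|1|1|1|3|3
1|0|1|0|0|2
0|2|1|1|2|0
step 5: 1|3|3|3|2|0
0|2|3|0|3|0
2|1|1|1|3|3
1|0|1|0|0|2
1|2|1|1|2|0
step 6: 1|3|3|3|2|0
0|2|3|0|3|0
2|1|1|1|3|3
1|0|1|0|0|2
2|2|1|1|2|0
step 7: 1|3|3|3|2|0
0|2|3|0|3|0
2|1|1|1|3|3
1|0|1|0|0|2
3|2|1|1|2|0
step 8: 1|3|3|3|2|0
0|2|3|0|3|0
2|1|1|1|3|3
2|0|1|0|0|2
0|3|1|1|2|0
step 9: 1|3|3|3|2|0
0|2|3|0|3|0
2|1|1|1|3|3
2|0|1|0|0|2
1|3|1|1|2|0
step 10: 1|3|3|3|2|0
0|2|3|0|3|0
2|1|1|1|3|3
2|0|1|0|0|2
2|3|1|1|2|0
step 11: 1|3|3|3|2|0
0|2|3|0|3|0
2|1|1|1|3|3
2|0|1|0|0|2
3|3|1|1|2|0
step 12: 1|3|3|3|2|0
0|2|3|0|3|0
2|1|1|1|3|3
3|1|1|0|0|2
1|0|2|1|2|0
step 13: 1|3|3|3|2|0
0|2|3|0|3|0
2|1|1|1|3|3
3|1|1|0|0|2
2|0|2|1|2|0
step 14: 1|3|3|3|2|0
0|2|3|0|3|0
2|1|1|1|3|3
3|1|1|0|0|2
3|0|2|1|2|0
step 15: 1|3|3|3|2|0
0|2|3|0|3|0
3|1|1|1|3|3
0|2|1|0|0|2
1|1|2|1|2|0
step 16: 1|3|3|3|2|0
0|2|3|0|3|0
3|1|1|1|3|3
0|2|1|0|0|2
2|1|2|1|2|0
step 17: 1|3|3|3|2|0
0|2|3|0|3|0
3|1|1|1|3|3
0|2|1|0|0|2
3|1|2|1|2|0
step 18: 1|3|3|3|2|0
0|2|3|0|3|0
3|1|1|1|3|3
1|2|1|0|0|2
0|2|2|1|2|0

45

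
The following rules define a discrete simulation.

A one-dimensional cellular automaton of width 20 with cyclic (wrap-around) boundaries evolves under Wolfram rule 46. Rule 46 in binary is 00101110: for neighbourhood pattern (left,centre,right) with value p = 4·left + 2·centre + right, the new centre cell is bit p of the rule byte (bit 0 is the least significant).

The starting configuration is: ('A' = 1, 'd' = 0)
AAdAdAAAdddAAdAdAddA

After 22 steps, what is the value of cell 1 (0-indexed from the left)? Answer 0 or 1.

1

[0] AAdAdAAAdddAAdAdAddA
[1] ddAAAAddddAAdAAAAdAA
[2] dAAddddddAAdAAdddAAd
[3] AAddddddAAdAAdddAAdd
[4] AddddddAAdAAdddAAddA
[5] ddddddAAdAAdddAAddAA
[6] dddddAAdAAdddAAddAAd
[7] ddddAAdAAdddAAddAAdd
[8] dddAAdAAdddAAddAAddd
[9] ddAAdAAdddAAddAAdddd
[10] dAAdAAdddAAddAAddddd
[11] AAdAAdddAAddAAdddddd
[12] AdAAdddAAddAAddddddA
[13] dAAdddAAddAAddddddAA
[14] AAdddAAddAAddddddAAd
[15] AdddAAddAAddddddAAdA
[16] dddAAddAAddddddAAdAA
[17] ddAAddAAddddddAAdAAd
[18] dAAddAAddddddAAdAAdd
[19] AAddAAddddddAAdAAddd
[20] AddAAddddddAAdAAdddA
[21] ddAAddddddAAdAAdddAA
[22] dAAddddddAAdAAdddAAd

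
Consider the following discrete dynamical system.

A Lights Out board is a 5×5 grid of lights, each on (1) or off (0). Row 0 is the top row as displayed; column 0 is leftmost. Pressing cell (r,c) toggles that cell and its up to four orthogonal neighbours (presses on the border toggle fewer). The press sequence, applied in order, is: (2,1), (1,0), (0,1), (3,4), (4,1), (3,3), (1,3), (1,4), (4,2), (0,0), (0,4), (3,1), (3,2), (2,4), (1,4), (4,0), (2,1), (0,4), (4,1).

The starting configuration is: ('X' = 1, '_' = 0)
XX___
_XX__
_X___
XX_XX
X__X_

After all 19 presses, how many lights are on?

13

0) XX___
_XX__
_X___
XX_XX
X__X_
1) XX___
__X__
X_X__
X__XX
X__X_
2) _X___
XXX__
__X__
X__XX
X__X_
3) X_X__
X_X__
__X__
X__XX
X__X_
4) X_X__
X_X__
__X_X
X____
X__XX
5) X_X__
X_X__
__X_X
XX___
_XXXX
6) X_X__
X_X__
__XXX
XXXXX
_XX_X
7) X_XX_
X__XX
__X_X
XXXXX
_XX_X
8) X_XXX
X____
__X__
XXXXX
_XX_X
9) X_XXX
X____
__X__
XX_XX
___XX
10) _XXXX
_____
__X__
XX_XX
___XX
11) _XX__
____X
__X__
XX_XX
___XX
12) _XX__
____X
_XX__
__XXX
_X_XX
13) _XX__
____X
_X___
_X__X
_XXXX
14) _XX__
_____
_X_XX
_X___
_XXXX
15) _XX_X
___XX
_X_X_
_X___
_XXXX
16) _XX_X
___XX
_X_X_
XX___
X_XXX
17) _XX_X
_X_XX
X_XX_
X____
X_XXX
18) _XXX_
_X_X_
X_XX_
X____
X_XXX
19) _XXX_
_X_X_
X_XX_
XX___
_X_XX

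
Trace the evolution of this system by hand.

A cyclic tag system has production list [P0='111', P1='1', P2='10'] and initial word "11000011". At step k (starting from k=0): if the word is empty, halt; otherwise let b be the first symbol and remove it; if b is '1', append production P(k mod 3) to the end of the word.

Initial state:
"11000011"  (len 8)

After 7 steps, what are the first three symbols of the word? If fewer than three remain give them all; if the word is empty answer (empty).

k=0  "11000011"  (len 8)
k=1  "1000011111"  (len 10)
k=2  "0000111111"  (len 10)
k=3  "000111111"  (len 9)
k=4  "00111111"  (len 8)
k=5  "0111111"  (len 7)
k=6  "111111"  (len 6)
k=7  "11111111"  (len 8)

111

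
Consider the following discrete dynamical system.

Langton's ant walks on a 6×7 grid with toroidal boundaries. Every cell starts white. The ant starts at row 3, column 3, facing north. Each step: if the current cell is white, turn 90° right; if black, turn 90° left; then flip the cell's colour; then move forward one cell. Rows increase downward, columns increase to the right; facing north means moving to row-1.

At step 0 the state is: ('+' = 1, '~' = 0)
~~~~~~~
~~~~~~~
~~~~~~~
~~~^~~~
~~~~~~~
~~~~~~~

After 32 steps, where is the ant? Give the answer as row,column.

5,1

step 0: ~~~~~~~
~~~~~~~
~~~~~~~
~~~^~~~
~~~~~~~
~~~~~~~
step 1: ~~~~~~~
~~~~~~~
~~~~~~~
~~~+>~~
~~~~~~~
~~~~~~~
step 2: ~~~~~~~
~~~~~~~
~~~~~~~
~~~++~~
~~~~v~~
~~~~~~~
step 3: ~~~~~~~
~~~~~~~
~~~~~~~
~~~++~~
~~~<+~~
~~~~~~~
step 4: ~~~~~~~
~~~~~~~
~~~~~~~
~~~^+~~
~~~++~~
~~~~~~~
step 5: ~~~~~~~
~~~~~~~
~~~~~~~
~~<~+~~
~~~++~~
~~~~~~~
step 6: ~~~~~~~
~~~~~~~
~~^~~~~
~~+~+~~
~~~++~~
~~~~~~~
step 7: ~~~~~~~
~~~~~~~
~~+>~~~
~~+~+~~
~~~++~~
~~~~~~~
step 8: ~~~~~~~
~~~~~~~
~~++~~~
~~+v+~~
~~~++~~
~~~~~~~
step 9: ~~~~~~~
~~~~~~~
~~++~~~
~~<++~~
~~~++~~
~~~~~~~
step 10: ~~~~~~~
~~~~~~~
~~++~~~
~~~++~~
~~v++~~
~~~~~~~
step 11: ~~~~~~~
~~~~~~~
~~++~~~
~~~++~~
~<+++~~
~~~~~~~
step 12: ~~~~~~~
~~~~~~~
~~++~~~
~^~++~~
~++++~~
~~~~~~~
step 13: ~~~~~~~
~~~~~~~
~~++~~~
~+>++~~
~++++~~
~~~~~~~
step 14: ~~~~~~~
~~~~~~~
~~++~~~
~++++~~
~+v++~~
~~~~~~~
step 15: ~~~~~~~
~~~~~~~
~~++~~~
~++++~~
~+~>+~~
~~~~~~~
step 16: ~~~~~~~
~~~~~~~
~~++~~~
~++^+~~
~+~~+~~
~~~~~~~
step 17: ~~~~~~~
~~~~~~~
~~++~~~
~+<~+~~
~+~~+~~
~~~~~~~
step 18: ~~~~~~~
~~~~~~~
~~++~~~
~+~~+~~
~+v~+~~
~~~~~~~
step 19: ~~~~~~~
~~~~~~~
~~++~~~
~+~~+~~
~<+~+~~
~~~~~~~
step 20: ~~~~~~~
~~~~~~~
~~++~~~
~+~~+~~
~~+~+~~
~v~~~~~
step 21: ~~~~~~~
~~~~~~~
~~++~~~
~+~~+~~
~~+~+~~
<+~~~~~
step 22: ~~~~~~~
~~~~~~~
~~++~~~
~+~~+~~
^~+~+~~
++~~~~~
step 23: ~~~~~~~
~~~~~~~
~~++~~~
~+~~+~~
+>+~+~~
++~~~~~
step 24: ~~~~~~~
~~~~~~~
~~++~~~
~+~~+~~
+++~+~~
+v~~~~~
step 25: ~~~~~~~
~~~~~~~
~~++~~~
~+~~+~~
+++~+~~
+~>~~~~
step 26: ~~v~~~~
~~~~~~~
~~++~~~
~+~~+~~
+++~+~~
+~+~~~~
step 27: ~<+~~~~
~~~~~~~
~~++~~~
~+~~+~~
+++~+~~
+~+~~~~
step 28: ~++~~~~
~~~~~~~
~~++~~~
~+~~+~~
+++~+~~
+^+~~~~
step 29: ~++~~~~
~~~~~~~
~~++~~~
~+~~+~~
+++~+~~
++>~~~~
step 30: ~++~~~~
~~~~~~~
~~++~~~
~+~~+~~
++^~+~~
++~~~~~
step 31: ~++~~~~
~~~~~~~
~~++~~~
~+~~+~~
+<~~+~~
++~~~~~
step 32: ~++~~~~
~~~~~~~
~~++~~~
~+~~+~~
+~~~+~~
+v~~~~~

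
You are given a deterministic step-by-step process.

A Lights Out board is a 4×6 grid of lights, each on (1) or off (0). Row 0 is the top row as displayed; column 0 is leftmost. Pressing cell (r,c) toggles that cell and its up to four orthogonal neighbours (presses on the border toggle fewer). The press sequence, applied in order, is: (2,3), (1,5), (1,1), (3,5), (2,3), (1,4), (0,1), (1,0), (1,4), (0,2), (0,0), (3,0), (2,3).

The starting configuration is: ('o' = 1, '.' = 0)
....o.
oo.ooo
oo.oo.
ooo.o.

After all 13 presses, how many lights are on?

[0] ....o.
oo.ooo
oo.oo.
ooo.o.
[1] ....o.
oo..oo
ooo...
ooooo.
[2] ....oo
oo....
ooo..o
ooooo.
[3] .o..oo
..o...
o.o..o
ooooo.
[4] .o..oo
..o...
o.o...
oooo.o
[5] .o..oo
..oo..
o..oo.
ooo..o
[6] .o...o
..o.oo
o..o..
ooo..o
[7] o.o..o
.oo.oo
o..o..
ooo..o
[8] ..o..o
o.o.oo
...o..
ooo..o
[9] ..o.oo
o.oo..
...oo.
ooo..o
[10] .o.ooo
o..o..
...oo.
ooo..o
[11] o..ooo
...o..
...oo.
ooo..o
[12] o..ooo
...o..
o..oo.
..o..o
[13] o..ooo
......
o.o...
..oo.o

9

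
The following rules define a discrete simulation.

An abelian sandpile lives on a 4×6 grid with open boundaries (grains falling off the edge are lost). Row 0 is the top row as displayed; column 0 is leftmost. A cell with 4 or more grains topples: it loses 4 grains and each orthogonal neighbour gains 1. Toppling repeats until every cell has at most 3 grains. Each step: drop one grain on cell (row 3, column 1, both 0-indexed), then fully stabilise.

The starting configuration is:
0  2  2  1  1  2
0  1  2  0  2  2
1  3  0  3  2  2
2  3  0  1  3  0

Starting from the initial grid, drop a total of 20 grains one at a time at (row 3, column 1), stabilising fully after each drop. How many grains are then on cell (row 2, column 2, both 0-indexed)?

3

[0] 0  2  2  1  1  2
0  1  2  0  2  2
1  3  0  3  2  2
2  3  0  1  3  0
[1] 0  2  2  1  1  2
0  2  2  0  2  2
2  0  1  3  2  2
3  1  1  1  3  0
[2] 0  2  2  1  1  2
0  2  2  0  2  2
2  0  1  3  2  2
3  2  1  1  3  0
[3] 0  2  2  1  1  2
0  2  2  0  2  2
2  0  1  3  2  2
3  3  1  1  3  0
[4] 0  2  2  1  1  2
0  2  2  0  2  2
3  1  1  3  2  2
0  1  2  1  3  0
[5] 0  2  2  1  1  2
0  2  2  0  2  2
3  1  1  3  2  2
0  2  2  1  3  0
[6] 0  2  2  1  1  2
0  2  2  0  2  2
3  1  1  3  2  2
0  3  2  1  3  0
[7] 0  2  2  1  1  2
0  2  2  0  2  2
3  2  1  3  2  2
1  0  3  1  3  0
[8] 0  2  2  1  1  2
0  2  2  0  2  2
3  2  1  3  2  2
1  1  3  1  3  0
[9] 0  2  2  1  1  2
0  2  2  0  2  2
3  2  1  3  2  2
1  2  3  1  3  0
[10] 0  2  2  1  1  2
0  2  2  0  2  2
3  2  1  3  2  2
1  3  3  1  3  0
[11] 0  2  2  1  1  2
0  2  2  0  2  2
3  3  2  3  2  2
2  1  0  2  3  0
[12] 0  2  2  1  1  2
0  2  2  0  2  2
3  3  2  3  2  2
2  2  0  2  3  0
[13] 0  2  2  1  1  2
0  2  2  0  2  2
3  3  2  3  2  2
2  3  0  2  3  0
[14] 0  2  2  1  1  2
1  3  2  0  2  2
1  1  3  3  2  2
0  2  1  2  3  0
[15] 0  2  2  1  1  2
1  3  2  0  2  2
1  1  3  3  2  2
0  3  1  2  3  0
[16] 0  2  2  1  1  2
1  3  2  0  2  2
1  2  3  3  2  2
1  0  2  2  3  0
[17] 0  2  2  1  1  2
1  3  2  0  2  2
1  2  3  3  2  2
1  1  2  2  3  0
[18] 0  2  2  1  1  2
1  3  2  0  2  2
1  2  3  3  2  2
1  2  2  2  3  0
[19] 0  2  2  1  1  2
1  3  2  0  2  2
1  2  3  3  2  2
1  3  2  2  3  0
[20] 0  2  2  1  1  2
1  3  2  0  2  2
1  3  3  3  2  2
2  0  3  2  3  0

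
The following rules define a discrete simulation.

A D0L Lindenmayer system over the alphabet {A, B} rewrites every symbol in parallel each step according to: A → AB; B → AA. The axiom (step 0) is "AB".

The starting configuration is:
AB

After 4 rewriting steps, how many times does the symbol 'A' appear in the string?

21

[0] AB
[1] ABAA
[2] ABAAABAB
[3] ABAAABABABAAABAA
[4] ABAAABABABAAABAAABAAABABABAAABAB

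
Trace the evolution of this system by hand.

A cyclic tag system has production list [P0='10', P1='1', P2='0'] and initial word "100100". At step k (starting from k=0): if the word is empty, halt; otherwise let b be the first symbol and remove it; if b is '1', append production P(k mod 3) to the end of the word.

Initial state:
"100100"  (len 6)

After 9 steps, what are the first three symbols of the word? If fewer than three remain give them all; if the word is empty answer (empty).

010

0) "100100"  (len 6)
1) "0010010"  (len 7)
2) "010010"  (len 6)
3) "10010"  (len 5)
4) "001010"  (len 6)
5) "01010"  (len 5)
6) "1010"  (len 4)
7) "01010"  (len 5)
8) "1010"  (len 4)
9) "0100"  (len 4)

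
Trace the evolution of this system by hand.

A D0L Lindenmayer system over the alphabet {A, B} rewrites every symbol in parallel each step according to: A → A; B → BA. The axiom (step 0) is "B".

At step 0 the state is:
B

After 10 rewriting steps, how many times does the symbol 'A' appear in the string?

0) B
1) BA
2) BAA
3) BAAA
4) BAAAA
5) BAAAAA
6) BAAAAAA
7) BAAAAAAA
8) BAAAAAAAA
9) BAAAAAAAAA
10) BAAAAAAAAAA

10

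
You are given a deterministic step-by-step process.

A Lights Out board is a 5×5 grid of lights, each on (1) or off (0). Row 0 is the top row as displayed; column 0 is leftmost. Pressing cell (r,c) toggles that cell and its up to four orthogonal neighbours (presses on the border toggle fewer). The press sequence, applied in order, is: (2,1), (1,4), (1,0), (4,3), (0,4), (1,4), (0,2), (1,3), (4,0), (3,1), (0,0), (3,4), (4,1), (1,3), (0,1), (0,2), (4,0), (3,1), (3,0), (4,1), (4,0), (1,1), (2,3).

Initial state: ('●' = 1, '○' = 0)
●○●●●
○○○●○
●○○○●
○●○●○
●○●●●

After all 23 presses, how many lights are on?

t=0: ●○●●●
○○○●○
●○○○●
○●○●○
●○●●●
t=1: ●○●●●
○●○●○
○●●○●
○○○●○
●○●●●
t=2: ●○●●○
○●○○●
○●●○○
○○○●○
●○●●●
t=3: ○○●●○
●○○○●
●●●○○
○○○●○
●○●●●
t=4: ○○●●○
●○○○●
●●●○○
○○○○○
●○○○○
t=5: ○○●○●
●○○○○
●●●○○
○○○○○
●○○○○
t=6: ○○●○○
●○○●●
●●●○●
○○○○○
●○○○○
t=7: ○●○●○
●○●●●
●●●○●
○○○○○
●○○○○
t=8: ○●○○○
●○○○○
●●●●●
○○○○○
●○○○○
t=9: ○●○○○
●○○○○
●●●●●
●○○○○
○●○○○
t=10: ○●○○○
●○○○○
●○●●●
○●●○○
○○○○○
t=11: ●○○○○
○○○○○
●○●●●
○●●○○
○○○○○
t=12: ●○○○○
○○○○○
●○●●○
○●●●●
○○○○●
t=13: ●○○○○
○○○○○
●○●●○
○○●●●
●●●○●
t=14: ●○○●○
○○●●●
●○●○○
○○●●●
●●●○●
t=15: ○●●●○
○●●●●
●○●○○
○○●●●
●●●○●
t=16: ○○○○○
○●○●●
●○●○○
○○●●●
●●●○●
t=17: ○○○○○
○●○●●
●○●○○
●○●●●
○○●○●
t=18: ○○○○○
○●○●●
●●●○○
○●○●●
○●●○●
t=19: ○○○○○
○●○●●
○●●○○
●○○●●
●●●○●
t=20: ○○○○○
○●○●●
○●●○○
●●○●●
○○○○●
t=21: ○○○○○
○●○●●
○●●○○
○●○●●
●●○○●
t=22: ○●○○○
●○●●●
○○●○○
○●○●●
●●○○●
t=23: ○●○○○
●○●○●
○○○●●
○●○○●
●●○○●

11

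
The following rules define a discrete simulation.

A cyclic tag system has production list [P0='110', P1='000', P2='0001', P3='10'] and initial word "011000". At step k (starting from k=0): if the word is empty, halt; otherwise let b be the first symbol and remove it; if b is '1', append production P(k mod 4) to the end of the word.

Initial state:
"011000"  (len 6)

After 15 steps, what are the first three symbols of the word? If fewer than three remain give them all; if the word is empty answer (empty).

000

0) "011000"  (len 6)
1) "11000"  (len 5)
2) "1000000"  (len 7)
3) "0000000001"  (len 10)
4) "000000001"  (len 9)
5) "00000001"  (len 8)
6) "0000001"  (len 7)
7) "000001"  (len 6)
8) "00001"  (len 5)
9) "0001"  (len 4)
10) "001"  (len 3)
11) "01"  (len 2)
12) "1"  (len 1)
13) "110"  (len 3)
14) "10000"  (len 5)
15) "00000001"  (len 8)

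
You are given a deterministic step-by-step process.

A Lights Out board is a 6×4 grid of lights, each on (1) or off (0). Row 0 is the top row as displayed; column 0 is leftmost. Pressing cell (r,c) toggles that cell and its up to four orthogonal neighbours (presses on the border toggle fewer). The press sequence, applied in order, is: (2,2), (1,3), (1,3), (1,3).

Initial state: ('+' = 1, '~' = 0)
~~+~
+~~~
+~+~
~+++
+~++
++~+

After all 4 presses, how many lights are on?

14

0) ~~+~
+~~~
+~+~
~+++
+~++
++~+
1) ~~+~
+~+~
++~+
~+~+
+~++
++~+
2) ~~++
+~~+
++~~
~+~+
+~++
++~+
3) ~~+~
+~+~
++~+
~+~+
+~++
++~+
4) ~~++
+~~+
++~~
~+~+
+~++
++~+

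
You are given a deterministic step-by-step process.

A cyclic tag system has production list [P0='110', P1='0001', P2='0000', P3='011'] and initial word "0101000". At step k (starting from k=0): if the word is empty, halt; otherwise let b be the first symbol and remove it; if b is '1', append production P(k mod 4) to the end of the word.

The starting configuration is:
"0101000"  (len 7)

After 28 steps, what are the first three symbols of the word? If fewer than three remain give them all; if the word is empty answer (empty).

001

t=0: "0101000"  (len 7)
t=1: "101000"  (len 6)
t=2: "010000001"  (len 9)
t=3: "10000001"  (len 8)
t=4: "0000001011"  (len 10)
t=5: "000001011"  (len 9)
t=6: "00001011"  (len 8)
t=7: "0001011"  (len 7)
t=8: "001011"  (len 6)
t=9: "01011"  (len 5)
t=10: "1011"  (len 4)
t=11: "0110000"  (len 7)
t=12: "110000"  (len 6)
t=13: "10000110"  (len 8)
t=14: "00001100001"  (len 11)
t=15: "0001100001"  (len 10)
t=16: "001100001"  (len 9)
t=17: "01100001"  (len 8)
t=18: "1100001"  (len 7)
t=19: "1000010000"  (len 10)
t=20: "000010000011"  (len 12)
t=21: "00010000011"  (len 11)
t=22: "0010000011"  (len 10)
t=23: "010000011"  (len 9)
t=24: "10000011"  (len 8)
t=25: "0000011110"  (len 10)
t=26: "000011110"  (len 9)
t=27: "00011110"  (len 8)
t=28: "0011110"  (len 7)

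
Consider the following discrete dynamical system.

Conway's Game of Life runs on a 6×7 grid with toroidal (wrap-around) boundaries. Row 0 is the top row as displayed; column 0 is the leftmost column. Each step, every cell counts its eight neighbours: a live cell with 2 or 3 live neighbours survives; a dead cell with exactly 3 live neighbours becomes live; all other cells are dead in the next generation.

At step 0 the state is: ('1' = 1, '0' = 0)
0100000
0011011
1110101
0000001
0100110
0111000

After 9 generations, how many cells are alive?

3

t=0: 0100000
0011011
1110101
0000001
0100110
0111000
t=1: 1100100
0001111
0110100
0011101
1101110
1101100
t=2: 0100000
0000001
1100001
0000001
0000000
0000000
t=3: 0000000
0100001
0000011
0000001
0000000
0000000
t=4: 0000000
1000011
0000011
0000011
0000000
0000000
t=5: 0000001
1000010
0000100
0000011
0000000
0000000
t=6: 0000001
0000011
0000100
0000010
0000000
0000000
t=7: 0000011
0000011
0000101
0000000
0000000
0000000
t=8: 0000011
1000100
0000001
0000000
0000000
0000000
t=9: 0000011
1000000
0000000
0000000
0000000
0000000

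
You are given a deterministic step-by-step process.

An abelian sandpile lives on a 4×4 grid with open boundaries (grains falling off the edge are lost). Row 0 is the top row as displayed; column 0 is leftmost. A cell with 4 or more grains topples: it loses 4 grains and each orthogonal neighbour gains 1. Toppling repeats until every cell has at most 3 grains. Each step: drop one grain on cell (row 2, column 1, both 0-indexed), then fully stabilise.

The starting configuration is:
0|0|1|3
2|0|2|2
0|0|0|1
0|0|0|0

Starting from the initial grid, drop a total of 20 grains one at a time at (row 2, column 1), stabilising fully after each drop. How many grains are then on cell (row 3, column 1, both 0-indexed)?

step 0: 0|0|1|3
2|0|2|2
0|0|0|1
0|0|0|0
step 1: 0|0|1|3
2|0|2|2
0|1|0|1
0|0|0|0
step 2: 0|0|1|3
2|0|2|2
0|2|0|1
0|0|0|0
step 3: 0|0|1|3
2|0|2|2
0|3|0|1
0|0|0|0
step 4: 0|0|1|3
2|1|2|2
1|0|1|1
0|1|0|0
step 5: 0|0|1|3
2|1|2|2
1|1|1|1
0|1|0|0
step 6: 0|0|1|3
2|1|2|2
1|2|1|1
0|1|0|0
step 7: 0|0|1|3
2|1|2|2
1|3|1|1
0|1|0|0
step 8: 0|0|1|3
2|2|2|2
2|0|2|1
0|2|0|0
step 9: 0|0|1|3
2|2|2|2
2|1|2|1
0|2|0|0
step 10: 0|0|1|3
2|2|2|2
2|2|2|1
0|2|0|0
step 11: 0|0|1|3
2|2|2|2
2|3|2|1
0|2|0|0
step 12: 0|0|1|3
2|3|2|2
3|0|3|1
0|3|0|0
step 13: 0|0|1|3
2|3|2|2
3|1|3|1
0|3|0|0
step 14: 0|0|1|3
2|3|2|2
3|2|3|1
0|3|0|0
step 15: 0|0|1|3
2|3|2|2
3|3|3|1
0|3|0|0
step 16: 1|1|2|3
0|3|0|3
2|0|2|2
2|1|2|0
step 17: 1|1|2|3
0|3|0|3
2|1|2|2
2|1|2|0
step 18: 1|1|2|3
0|3|0|3
2|2|2|2
2|1|2|0
step 19: 1|1|2|3
0|3|0|3
2|3|2|2
2|1|2|0
step 20: 1|2|2|3
1|0|1|3
3|1|3|2
2|2|2|0

2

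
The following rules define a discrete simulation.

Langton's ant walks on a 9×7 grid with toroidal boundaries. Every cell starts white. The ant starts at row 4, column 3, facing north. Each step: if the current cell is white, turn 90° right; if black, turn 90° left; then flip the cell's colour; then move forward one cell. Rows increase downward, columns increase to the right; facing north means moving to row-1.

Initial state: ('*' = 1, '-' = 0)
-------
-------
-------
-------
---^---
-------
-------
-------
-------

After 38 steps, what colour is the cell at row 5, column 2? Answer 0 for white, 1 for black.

t=0: -------
-------
-------
-------
---^---
-------
-------
-------
-------
t=1: -------
-------
-------
-------
---*>--
-------
-------
-------
-------
t=2: -------
-------
-------
-------
---**--
----v--
-------
-------
-------
t=3: -------
-------
-------
-------
---**--
---<*--
-------
-------
-------
t=4: -------
-------
-------
-------
---^*--
---**--
-------
-------
-------
t=5: -------
-------
-------
-------
--<-*--
---**--
-------
-------
-------
t=6: -------
-------
-------
--^----
--*-*--
---**--
-------
-------
-------
t=7: -------
-------
-------
--*>---
--*-*--
---**--
-------
-------
-------
t=8: -------
-------
-------
--**---
--*v*--
---**--
-------
-------
-------
t=9: -------
-------
-------
--**---
--<**--
---**--
-------
-------
-------
t=10: -------
-------
-------
--**---
---**--
--v**--
-------
-------
-------
t=11: -------
-------
-------
--**---
---**--
-<***--
-------
-------
-------
t=12: -------
-------
-------
--**---
-^-**--
-****--
-------
-------
-------
t=13: -------
-------
-------
--**---
-*>**--
-****--
-------
-------
-------
t=14: -------
-------
-------
--**---
-****--
-*v**--
-------
-------
-------
t=15: -------
-------
-------
--**---
-****--
-*->*--
-------
-------
-------
t=16: -------
-------
-------
--**---
-**^*--
-*--*--
-------
-------
-------
t=17: -------
-------
-------
--**---
-*<-*--
-*--*--
-------
-------
-------
t=18: -------
-------
-------
--**---
-*--*--
-*v-*--
-------
-------
-------
t=19: -------
-------
-------
--**---
-*--*--
-<*-*--
-------
-------
-------
t=20: -------
-------
-------
--**---
-*--*--
--*-*--
-v-----
-------
-------
t=21: -------
-------
-------
--**---
-*--*--
--*-*--
<*-----
-------
-------
t=22: -------
-------
-------
--**---
-*--*--
^-*-*--
**-----
-------
-------
t=23: -------
-------
-------
--**---
-*--*--
*>*-*--
**-----
-------
-------
t=24: -------
-------
-------
--**---
-*--*--
***-*--
*v-----
-------
-------
t=25: -------
-------
-------
--**---
-*--*--
***-*--
*->----
-------
-------
t=26: -------
-------
-------
--**---
-*--*--
***-*--
*-*----
--v----
-------
t=27: -------
-------
-------
--**---
-*--*--
***-*--
*-*----
-<*----
-------
t=28: -------
-------
-------
--**---
-*--*--
***-*--
*^*----
-**----
-------
t=29: -------
-------
-------
--**---
-*--*--
***-*--
**>----
-**----
-------
t=30: -------
-------
-------
--**---
-*--*--
**^-*--
**-----
-**----
-------
t=31: -------
-------
-------
--**---
-*--*--
*<--*--
**-----
-**----
-------
t=32: -------
-------
-------
--**---
-*--*--
*---*--
*v-----
-**----
-------
t=33: -------
-------
-------
--**---
-*--*--
*---*--
*->----
-**----
-------
t=34: -------
-------
-------
--**---
-*--*--
*---*--
*-*----
-*v----
-------
t=35: -------
-------
-------
--**---
-*--*--
*---*--
*-*----
-*->---
-------
t=36: -------
-------
-------
--**---
-*--*--
*---*--
*-*----
-*-*---
---v---
t=37: -------
-------
-------
--**---
-*--*--
*---*--
*-*----
-*-*---
--<*---
t=38: -------
-------
-------
--**---
-*--*--
*---*--
*-*----
-*^*---
--**---

0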